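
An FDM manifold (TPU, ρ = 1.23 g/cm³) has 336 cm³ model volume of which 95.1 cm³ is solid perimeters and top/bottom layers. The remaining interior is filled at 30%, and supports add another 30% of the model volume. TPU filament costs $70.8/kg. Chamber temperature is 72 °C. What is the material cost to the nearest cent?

$23.35

Interior volume = 336 − 95.1, so 240.9 cm³.
Infill volume: 0.30 × 240.9 → 72.27 cm³.
Support = 0.30 × 336 = 100.8 cm³.
Deposited volume: 95.1 + 72.27 + 100.8 → 268.17 cm³.
Mass = 268.17 × 1.23, so 329.8491 g.
Cost = 329.8491 g / 1000 × $70.8/kg = $23.35.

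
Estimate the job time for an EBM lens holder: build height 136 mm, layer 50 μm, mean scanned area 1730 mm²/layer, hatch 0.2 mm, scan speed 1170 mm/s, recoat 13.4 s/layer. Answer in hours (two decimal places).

Layer count = ceil(136 / 0.05) = 2720.
Scan path per layer: 1730 / 0.2 → 8650 mm.
Per-layer scan time = 8650 / 1170, so 7.3932 s.
Per-layer time = 7.3932 + 13.4 = 20.7932 s.
Total: 2720 × 20.7932 s = 56557.504 s → 15.71 hours.

15.71 hours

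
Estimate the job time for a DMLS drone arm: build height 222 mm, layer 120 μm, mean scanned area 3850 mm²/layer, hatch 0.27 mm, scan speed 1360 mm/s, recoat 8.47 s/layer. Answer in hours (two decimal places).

9.74 hours

Number of layers: 222 / 0.12 → 1850 (rounded up).
Per-layer scan distance = 3850 / 0.27 = 14259.3 mm.
Laser time per layer = 14259.3 / 1360, so 10.4848 s.
Time per layer = 10.4848 + 8.47 = 18.9548 s.
Build time = 1850 × 18.9548 = 35066.38 s = 9.74 hours.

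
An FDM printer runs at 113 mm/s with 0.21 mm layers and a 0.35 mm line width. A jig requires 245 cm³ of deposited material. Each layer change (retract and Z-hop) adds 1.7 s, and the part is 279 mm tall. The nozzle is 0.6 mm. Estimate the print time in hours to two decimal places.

8.82 hours

Extrusion cross-section = 0.21 × 0.35, so 0.0735 mm².
Path length: 245000 mm³ / 0.0735 mm² → 3333333.3 mm.
Time extruding = 3333333.3 / 113 = 29498.5 s.
Layers = ⌈279/0.21⌉ = 1329.
Non-print overhead: 1329 × 1.7 → 2259.3 s.
Total = 29498.5 + 2259.3 = 31757.8 s = 8.82 hours.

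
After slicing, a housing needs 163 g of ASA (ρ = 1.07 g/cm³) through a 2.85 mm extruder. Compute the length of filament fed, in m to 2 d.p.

Extruded volume: 163/1.07 = 152.3364 cm³ (152336.4 mm³).
A = π r² = π × 1.425² = 6.3794 mm².
L = V/A = 152336.4/6.3794 = 23879.42 mm → 23.88 m.

23.88 m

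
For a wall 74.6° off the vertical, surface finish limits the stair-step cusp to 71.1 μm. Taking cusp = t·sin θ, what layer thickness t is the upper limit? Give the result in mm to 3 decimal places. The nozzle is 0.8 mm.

Layer height = cusp / sin(74.6°) = 0.0711 / 0.9641 = 0.074 mm.

0.074 mm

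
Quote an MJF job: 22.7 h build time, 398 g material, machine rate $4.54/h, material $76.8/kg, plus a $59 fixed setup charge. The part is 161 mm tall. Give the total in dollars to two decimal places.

Time charge: 4.54 × 22.7 → $103.058.
Material charge: 76.8 × 398/1000 → $30.5664.
Total = 103.058 + 30.5664 + 59 = 192.6244 ≈ $192.62.

$192.62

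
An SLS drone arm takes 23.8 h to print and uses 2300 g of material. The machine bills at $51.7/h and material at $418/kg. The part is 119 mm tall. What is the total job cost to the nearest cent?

$2191.86

Machine-time cost = 51.7 × 23.8 = $1230.46.
Feedstock cost: 418 × 2300/1000 → $961.40.
Job cost: 1230.46 + 961.40 = $2191.86.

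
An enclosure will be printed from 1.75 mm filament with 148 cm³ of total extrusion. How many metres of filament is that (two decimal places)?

Cross-section of 1.75 mm filament: π·(1.75/2)² = 2.4053 mm².
Length = 148 cm³ / 2.4053 mm² = 148000 / 2.4053 = 61530.79 mm = 61.53 m.

61.53 m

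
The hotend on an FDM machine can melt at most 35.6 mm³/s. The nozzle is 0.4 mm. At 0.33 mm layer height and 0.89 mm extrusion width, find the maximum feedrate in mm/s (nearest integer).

Bead cross-section: 0.33 × 0.89 → 0.2937 mm².
v_max = Q/A = 35.6/0.2937 = 121.21 mm/s → 121 mm/s.

121 mm/s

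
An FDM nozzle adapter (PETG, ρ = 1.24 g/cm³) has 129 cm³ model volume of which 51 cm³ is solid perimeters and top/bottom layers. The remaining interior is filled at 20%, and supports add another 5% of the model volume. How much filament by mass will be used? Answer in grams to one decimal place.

Infill region = 129 − 51 = 78 cm³.
Infill deposited = 0.20 × 78, so 15.6 cm³.
Support = 0.05 × 129 = 6.45 cm³.
Deposited volume: 51 + 15.6 + 6.45 → 73.05 cm³.
Mass: 73.05 × 1.24 → 90.582 g.

90.6 g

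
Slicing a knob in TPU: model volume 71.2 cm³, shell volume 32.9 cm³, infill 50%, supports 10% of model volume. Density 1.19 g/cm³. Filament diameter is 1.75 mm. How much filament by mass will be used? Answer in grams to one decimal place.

70.4 g

Volume inside the shell = 71.2 − 32.9 = 38.3 cm³.
Infill deposited = 0.50 × 38.3 = 19.15 cm³.
Support: 0.10 × 71.2 → 7.12 cm³.
Total extruded: 32.9 + 19.15 + 7.12 → 59.17 cm³.
Mass = 59.17 × 1.19 = 70.4123 g.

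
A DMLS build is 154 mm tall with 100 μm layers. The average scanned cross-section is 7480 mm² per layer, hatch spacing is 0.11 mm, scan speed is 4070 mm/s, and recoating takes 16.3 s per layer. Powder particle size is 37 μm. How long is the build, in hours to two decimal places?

Layer count = ceil(154 / 0.1) = 1540.
Scan path per layer = 7480 / 0.11, so 68000 mm.
Laser time per layer = 68000 / 4070, so 16.7076 s.
Per-layer time = 16.7076 + 16.3, so 33.0076 s.
1540 layers × 33.0076 s/layer = 50831.704 s, i.e. 14.12 hours.

14.12 hours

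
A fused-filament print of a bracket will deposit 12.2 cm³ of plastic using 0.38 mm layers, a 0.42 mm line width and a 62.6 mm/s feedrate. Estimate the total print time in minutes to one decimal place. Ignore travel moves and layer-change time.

Line area = 0.38 × 0.42, so 0.1596 mm².
Path length: 12200 mm³ / 0.1596 mm² → 76441.1 mm.
Print-move time = 76441.1 / 62.6, so 1221.1 s.
Converting: 1221.1 s = 20.4 minutes.

20.4 minutes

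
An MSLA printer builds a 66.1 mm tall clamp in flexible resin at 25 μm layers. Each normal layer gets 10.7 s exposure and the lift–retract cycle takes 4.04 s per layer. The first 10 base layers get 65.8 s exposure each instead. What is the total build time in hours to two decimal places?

Layers = ⌈66.1/0.025⌉ = 2644.
Burn-in layers = 10 × (65.8 + 4.04), so 698.4 s.
Normal layers: 2634 × (10.7 + 4.04) → 38825.16 s.
Sum: 698.4 + 38825.16 = 39523.56 s → 10.98 hours.

10.98 hours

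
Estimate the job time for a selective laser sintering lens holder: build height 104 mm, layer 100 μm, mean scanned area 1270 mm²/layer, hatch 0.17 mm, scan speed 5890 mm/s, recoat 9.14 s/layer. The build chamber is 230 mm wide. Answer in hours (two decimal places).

Layers = ⌈104/0.1⌉ = 1040.
Per-layer scan distance = 1270 / 0.17 = 7470.6 mm.
Laser time per layer = 7470.6 / 5890, so 1.2684 s.
Layer cycle = 1.2684 + 9.14, so 10.4084 s.
Build time = 1040 × 10.4084 = 10824.736 s = 3.01 hours.

3.01 hours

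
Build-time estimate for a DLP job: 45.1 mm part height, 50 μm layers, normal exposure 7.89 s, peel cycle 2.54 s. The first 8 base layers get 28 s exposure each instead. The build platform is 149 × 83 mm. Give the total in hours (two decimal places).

2.66 hours

Layer count = ceil(45.1 / 0.05) = 902.
Bottom layers: 8 × (28 + 2.54) → 244.32 s.
Normal layers: 894 × (7.89 + 2.54) → 9324.42 s.
Total = 244.32 + 9324.42 = 9568.74 s = 2.66 hours.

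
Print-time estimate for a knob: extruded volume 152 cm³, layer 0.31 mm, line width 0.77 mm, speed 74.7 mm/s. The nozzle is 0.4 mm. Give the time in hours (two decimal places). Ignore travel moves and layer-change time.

2.37 hours

Line area = 0.31 × 0.77, so 0.2387 mm².
Toolpath length = 152 cm³ / 0.2387 mm² = 152000 / 0.2387 = 636782.6 mm.
Print-move time = 636782.6 / 74.7, so 8524.5 s.
Converting: 8524.5 s = 2.37 hours.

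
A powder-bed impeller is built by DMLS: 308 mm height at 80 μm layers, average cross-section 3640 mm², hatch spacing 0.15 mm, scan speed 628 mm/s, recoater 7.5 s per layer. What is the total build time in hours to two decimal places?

Layers = ⌈308/0.08⌉ = 3850.
Per-layer scan distance = 3640 / 0.15 = 24266.7 mm.
Laser time per layer: 24266.7 / 628 → 38.6412 s.
Time per layer = 38.6412 + 7.5 = 46.1412 s.
Build time = 3850 × 46.1412 = 177643.62 s = 49.35 hours.

49.35 hours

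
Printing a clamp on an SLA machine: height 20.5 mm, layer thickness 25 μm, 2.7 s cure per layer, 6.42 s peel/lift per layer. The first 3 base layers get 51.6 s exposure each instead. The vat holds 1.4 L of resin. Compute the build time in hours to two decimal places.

2.12 hours

Layers = ⌈20.5/0.025⌉ = 820.
Burn-in layers: 3 × (51.6 + 6.42) → 174.06 s.
Normal layers = 817 × (2.7 + 6.42), so 7451.04 s.
Sum: 174.06 + 7451.04 = 7625.1 s → 2.12 hours.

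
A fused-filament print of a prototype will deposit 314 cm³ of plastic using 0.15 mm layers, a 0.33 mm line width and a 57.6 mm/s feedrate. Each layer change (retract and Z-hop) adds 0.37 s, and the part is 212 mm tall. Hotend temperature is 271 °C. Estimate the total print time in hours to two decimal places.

30.74 hours

Line area = 0.15 × 0.33, so 0.0495 mm².
Total extruded path = 314000/0.0495 = 6343434.3 mm.
Extrusion time = 6343434.3 / 57.6 = 110129.1 s.
Number of layers: 212 / 0.15 → 1414 (rounded up).
Z-hop total: 1414 × 0.37 → 523.18 s.
Altogether 110129.1 + 523.18 = 110652.28 s, i.e. 30.74 hours.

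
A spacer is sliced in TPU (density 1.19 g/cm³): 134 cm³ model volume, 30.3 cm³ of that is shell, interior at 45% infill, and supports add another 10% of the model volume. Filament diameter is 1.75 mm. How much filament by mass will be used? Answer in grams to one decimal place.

Interior volume = 134 − 30.3, so 103.7 cm³.
Infill deposited = 0.45 × 103.7, so 46.665 cm³.
Support = 0.10 × 134, so 13.4 cm³.
Total extruded: 30.3 + 46.665 + 13.4 → 90.365 cm³.
Mass = 90.365 × 1.19, so 107.53435 g.

107.5 g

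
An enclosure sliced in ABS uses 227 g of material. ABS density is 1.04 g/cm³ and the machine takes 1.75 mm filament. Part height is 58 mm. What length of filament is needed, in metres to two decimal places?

Extruded volume: 227/1.04 = 218.2692 cm³ (218269.2 mm³).
Filament cross-section = π × (1.75/2)² = 2.4053 mm².
Length = 218269.2 / 2.4053 = 90745.1 mm = 90.75 m.

90.75 m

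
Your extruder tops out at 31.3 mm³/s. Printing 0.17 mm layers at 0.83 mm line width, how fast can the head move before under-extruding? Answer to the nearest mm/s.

222 mm/s

Extrusion cross-section = 0.17 × 0.83, so 0.1411 mm².
Max speed = 31.3 / 0.1411 = 221.83 ≈ 222 mm/s.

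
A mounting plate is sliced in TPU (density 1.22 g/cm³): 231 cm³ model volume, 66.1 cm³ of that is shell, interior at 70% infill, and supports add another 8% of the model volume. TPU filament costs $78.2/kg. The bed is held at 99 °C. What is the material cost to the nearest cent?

$19.08

Infill region: 231 − 66.1 → 164.9 cm³.
Deposited infill = 0.70 × 164.9, so 115.43 cm³.
Support = 0.08 × 231, so 18.48 cm³.
Total extruded = 66.1 + 115.43 + 18.48, so 200.01 cm³.
Mass = 200.01 × 1.22 = 244.0122 g.
At $78.2/kg: 244.0122/1000 × 78.2 = $19.08.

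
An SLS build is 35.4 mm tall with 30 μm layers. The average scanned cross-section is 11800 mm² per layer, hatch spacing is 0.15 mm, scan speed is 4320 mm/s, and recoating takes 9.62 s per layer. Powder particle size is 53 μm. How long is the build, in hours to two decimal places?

9.12 hours

Layer count = ceil(35.4 / 0.03) = 1180.
Scan path per layer = 11800 / 0.15 = 78666.7 mm.
Laser time per layer = 78666.7 / 4320 = 18.2099 s.
Per-layer time = 18.2099 + 9.62, so 27.8299 s.
Total: 1180 × 27.8299 s = 32839.282 s → 9.12 hours.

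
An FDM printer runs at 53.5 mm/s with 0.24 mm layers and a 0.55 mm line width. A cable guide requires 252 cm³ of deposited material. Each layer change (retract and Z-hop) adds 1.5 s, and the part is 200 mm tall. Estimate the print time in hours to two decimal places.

10.26 hours

Extrusion cross-section: 0.24 × 0.55 → 0.132 mm².
Toolpath length = 252 cm³ / 0.132 mm² = 252000 / 0.132 = 1909090.9 mm.
Time extruding: 1909090.9 / 53.5 → 35683.9 s.
Number of layers: 200 / 0.24 → 834 (rounded up).
Z-hop total = 834 × 1.5 = 1251 s.
Total = 35683.9 + 1251 = 36934.9 s = 10.26 hours.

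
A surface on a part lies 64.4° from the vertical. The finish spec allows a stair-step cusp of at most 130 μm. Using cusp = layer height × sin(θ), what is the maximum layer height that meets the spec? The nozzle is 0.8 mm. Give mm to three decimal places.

Layer height = cusp / sin(64.4°) = 0.13 / 0.9018 = 0.144 mm.

0.144 mm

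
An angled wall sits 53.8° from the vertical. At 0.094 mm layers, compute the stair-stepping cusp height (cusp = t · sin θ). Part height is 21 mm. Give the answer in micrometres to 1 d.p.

75.9 μm

sin(53.8°) = 0.8070, so cusp = 0.094 × 0.8070 = 0.075858 mm → 75.9 μm.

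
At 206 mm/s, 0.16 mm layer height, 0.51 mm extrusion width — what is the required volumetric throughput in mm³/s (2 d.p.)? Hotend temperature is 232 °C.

16.81

Extrusion cross-section = 0.16 × 0.51, so 0.0816 mm².
Q = v·A = 206 × 0.0816 = 16.81 mm³/s.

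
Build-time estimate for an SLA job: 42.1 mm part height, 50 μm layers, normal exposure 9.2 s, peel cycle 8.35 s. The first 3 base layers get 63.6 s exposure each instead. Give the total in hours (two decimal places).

Number of layers: 42.1 / 0.05 → 842 (rounded up).
Bottom layers = 3 × (63.6 + 8.35), so 215.85 s.
Regular layers: 839 × (9.2 + 8.35) → 14724.45 s.
Total = 215.85 + 14724.45 = 14940.3 s = 4.15 hours.

4.15 hours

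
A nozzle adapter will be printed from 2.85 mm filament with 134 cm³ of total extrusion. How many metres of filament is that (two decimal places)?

Filament cross-section = π × (2.85/2)² = 6.3794 mm².
Length = 134 cm³ / 6.3794 mm² = 134000 / 6.3794 = 21005.11 mm = 21.01 m.

21.01 m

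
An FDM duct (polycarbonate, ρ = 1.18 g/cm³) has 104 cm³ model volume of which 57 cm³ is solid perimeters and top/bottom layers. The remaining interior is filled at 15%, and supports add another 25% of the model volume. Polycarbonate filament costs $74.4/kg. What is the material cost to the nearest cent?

$7.91

Volume inside the shell: 104 − 57 → 47 cm³.
Infill deposited: 0.15 × 47 → 7.05 cm³.
Support: 0.25 × 104 → 26 cm³.
Total extruded = 57 + 7.05 + 26 = 90.05 cm³.
Mass = 90.05 × 1.18 = 106.259 g.
Cost = 106.259 g / 1000 × $74.4/kg = $7.91.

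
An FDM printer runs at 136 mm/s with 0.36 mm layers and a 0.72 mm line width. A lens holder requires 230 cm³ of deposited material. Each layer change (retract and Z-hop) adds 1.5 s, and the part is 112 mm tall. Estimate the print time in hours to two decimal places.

Bead cross-section = 0.36 × 0.72 = 0.2592 mm².
Path length: 230000 mm³ / 0.2592 mm² → 887345.7 mm.
Time extruding = 887345.7 / 136, so 6524.6 s.
Layers = ⌈112/0.36⌉ = 312.
Layer-change overhead = 312 × 1.5 = 468 s.
Altogether 6524.6 + 468 = 6992.6 s, i.e. 1.94 hours.

1.94 hours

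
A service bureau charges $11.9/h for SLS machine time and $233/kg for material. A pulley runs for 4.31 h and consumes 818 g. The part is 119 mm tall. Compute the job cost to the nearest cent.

Machine cost = 11.9 × 4.31, so $51.289.
Material charge = 233 × 818/1000 = $190.594.
Total = 51.289 + 190.594 = 241.883 ≈ $241.88.

$241.88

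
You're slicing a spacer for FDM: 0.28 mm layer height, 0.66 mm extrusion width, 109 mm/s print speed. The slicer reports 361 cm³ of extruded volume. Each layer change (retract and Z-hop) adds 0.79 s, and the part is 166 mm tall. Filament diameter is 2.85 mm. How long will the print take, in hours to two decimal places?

5.11 hours

Line area = 0.28 × 0.66 = 0.1848 mm².
Path length: 361000 mm³ / 0.1848 mm² → 1953463.2 mm.
Time extruding: 1953463.2 / 109 → 17921.7 s.
Layer count = ceil(166 / 0.28) = 593.
Layer-change overhead: 593 × 0.79 → 468.47 s.
Altogether 17921.7 + 468.47 = 18390.17 s, i.e. 5.11 hours.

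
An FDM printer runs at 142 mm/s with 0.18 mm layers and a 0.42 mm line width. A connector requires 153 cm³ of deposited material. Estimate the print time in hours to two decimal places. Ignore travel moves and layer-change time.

3.96 hours

Extrusion cross-section: 0.18 × 0.42 → 0.0756 mm².
Path length: 153000 mm³ / 0.0756 mm² → 2023809.5 mm.
Time extruding = 2023809.5 / 142, so 14252.2 s.
14252.2 s = 3.96 hours.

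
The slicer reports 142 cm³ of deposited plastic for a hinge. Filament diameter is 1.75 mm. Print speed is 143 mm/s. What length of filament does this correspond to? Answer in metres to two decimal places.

Filament cross-section = π × (1.75/2)² = 2.4053 mm².
L = 142000 mm³ / 2.4053 mm² = 59036.29 mm, i.e. 59.04 m.

59.04 m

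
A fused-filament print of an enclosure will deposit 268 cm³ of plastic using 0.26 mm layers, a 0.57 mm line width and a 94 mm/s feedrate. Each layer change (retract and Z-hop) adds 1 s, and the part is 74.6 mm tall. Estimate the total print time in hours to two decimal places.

5.42 hours

Bead cross-section: 0.26 × 0.57 → 0.1482 mm².
Toolpath length = 268 cm³ / 0.1482 mm² = 268000 / 0.1482 = 1808367.1 mm.
Time extruding: 1808367.1 / 94 → 19237.9 s.
Layers = ⌈74.6/0.26⌉ = 287.
Non-print overhead = 287 × 1 = 287 s.
Total = 19237.9 + 287 = 19524.9 s = 5.42 hours.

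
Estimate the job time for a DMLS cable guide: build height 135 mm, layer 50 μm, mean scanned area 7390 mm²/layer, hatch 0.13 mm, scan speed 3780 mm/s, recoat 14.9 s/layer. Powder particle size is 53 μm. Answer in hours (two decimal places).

22.45 hours

Layer count = ceil(135 / 0.05) = 2700.
Per-layer scan distance: 7390 / 0.13 → 56846.2 mm.
Laser time per layer: 56846.2 / 3780 → 15.0387 s.
Layer cycle = 15.0387 + 14.9, so 29.9387 s.
Build time = 2700 × 29.9387 = 80834.49 s = 22.45 hours.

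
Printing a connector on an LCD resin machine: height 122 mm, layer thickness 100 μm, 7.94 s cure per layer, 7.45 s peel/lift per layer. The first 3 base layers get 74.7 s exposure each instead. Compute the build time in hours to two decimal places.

Layers = ⌈122/0.1⌉ = 1220.
Bottom layers = 3 × (74.7 + 7.45), so 246.45 s.
Regular layers: 1217 × (7.94 + 7.45) → 18729.63 s.
Sum: 246.45 + 18729.63 = 18976.08 s → 5.27 hours.

5.27 hours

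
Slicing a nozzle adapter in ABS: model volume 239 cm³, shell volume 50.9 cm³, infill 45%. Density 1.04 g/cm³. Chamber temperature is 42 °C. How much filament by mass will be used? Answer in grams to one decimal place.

Infill region: 239 − 50.9 → 188.1 cm³.
Infill deposited: 0.45 × 188.1 → 84.645 cm³.
Total extruded = 50.9 + 84.645, so 135.545 cm³.
Mass = 135.545 × 1.04 = 140.9668 g.

141.0 g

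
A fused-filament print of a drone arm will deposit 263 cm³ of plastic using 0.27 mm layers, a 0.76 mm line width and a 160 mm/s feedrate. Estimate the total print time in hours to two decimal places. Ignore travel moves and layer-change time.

Bead cross-section = 0.27 × 0.76, so 0.2052 mm².
Toolpath length = 263 cm³ / 0.2052 mm² = 263000 / 0.2052 = 1281676.4 mm.
Print-move time = 1281676.4 / 160, so 8010.5 s.
In the requested units: 8010.5 s = 2.23 hours.

2.23 hours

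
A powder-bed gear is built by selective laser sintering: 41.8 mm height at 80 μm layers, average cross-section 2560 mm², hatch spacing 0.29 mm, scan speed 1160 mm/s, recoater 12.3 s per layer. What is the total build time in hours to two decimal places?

2.89 hours

Layer count = ceil(41.8 / 0.08) = 523.
Per-layer scan distance = 2560 / 0.29 = 8827.6 mm.
Per-layer scan time = 8827.6 / 1160, so 7.61 s.
Time per layer = 7.61 + 12.3 = 19.91 s.
Build time = 523 × 19.91 = 10412.93 s = 2.89 hours.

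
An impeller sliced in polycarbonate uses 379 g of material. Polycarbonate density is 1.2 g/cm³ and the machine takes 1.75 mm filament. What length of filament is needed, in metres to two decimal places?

Extruded volume: 379/1.2 = 315.8333 cm³ (315833.3 mm³).
Cross-section of 1.75 mm filament: π·(1.75/2)² = 2.4053 mm².
L = V/A = 315833.3/2.4053 = 131307.24 mm → 131.31 m.

131.31 m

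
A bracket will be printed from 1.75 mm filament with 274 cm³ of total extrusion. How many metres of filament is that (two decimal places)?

Filament cross-section = π × (1.75/2)² = 2.4053 mm².
Length = 274 cm³ / 2.4053 mm² = 274000 / 2.4053 = 113915.1 mm = 113.92 m.

113.92 m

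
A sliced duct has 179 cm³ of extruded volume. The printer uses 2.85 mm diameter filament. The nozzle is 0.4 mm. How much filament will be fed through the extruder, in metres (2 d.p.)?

Cross-section of 2.85 mm filament: π·(2.85/2)² = 6.3794 mm².
L = 179000 mm³ / 6.3794 mm² = 28059.07 mm, i.e. 28.06 m.

28.06 m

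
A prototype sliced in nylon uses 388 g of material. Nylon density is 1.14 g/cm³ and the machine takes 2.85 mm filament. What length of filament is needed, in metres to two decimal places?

53.35 m

Volume = 388 g / 1.14 g·cm⁻³ = 340.3509 cm³ = 340350.9 mm³.
Cross-section of 2.85 mm filament: π·(2.85/2)² = 6.3794 mm².
Length = 340350.9 / 6.3794 = 53351.55 mm = 53.35 m.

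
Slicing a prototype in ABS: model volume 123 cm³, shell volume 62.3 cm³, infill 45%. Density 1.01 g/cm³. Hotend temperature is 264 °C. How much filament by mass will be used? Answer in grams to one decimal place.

Volume inside the shell = 123 − 62.3, so 60.7 cm³.
Deposited infill = 0.45 × 60.7 = 27.315 cm³.
Total extruded: 62.3 + 27.315 → 89.615 cm³.
Mass = 89.615 × 1.01, so 90.51115 g.

90.5 g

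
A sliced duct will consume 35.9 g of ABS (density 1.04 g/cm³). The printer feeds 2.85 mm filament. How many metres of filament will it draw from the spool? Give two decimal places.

Volume = 35.9 g / 1.04 g·cm⁻³ = 34.5192 cm³ = 34519.2 mm³.
Cross-section of 2.85 mm filament: π·(2.85/2)² = 6.3794 mm².
L = V/A = 34519.2/6.3794 = 5411.04 mm → 5.41 m.

5.41 m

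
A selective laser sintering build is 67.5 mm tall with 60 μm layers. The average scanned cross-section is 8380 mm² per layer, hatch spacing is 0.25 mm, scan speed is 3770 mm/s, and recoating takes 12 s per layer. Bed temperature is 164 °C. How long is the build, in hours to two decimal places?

6.53 hours

Number of layers: 67.5 / 0.06 → 1125 (rounded up).
Per-layer scan distance = 8380 / 0.25, so 33520 mm.
Per-layer scan time = 33520 / 3770, so 8.8912 s.
Layer cycle: 8.8912 + 12 → 20.8912 s.
Total: 1125 × 20.8912 s = 23502.6 s → 6.53 hours.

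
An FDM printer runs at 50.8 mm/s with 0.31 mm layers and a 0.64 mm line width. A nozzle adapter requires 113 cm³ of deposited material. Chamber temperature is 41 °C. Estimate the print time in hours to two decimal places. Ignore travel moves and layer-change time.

3.11 hours

Bead cross-section = 0.31 × 0.64 = 0.1984 mm².
Path length: 113000 mm³ / 0.1984 mm² → 569556.5 mm.
Time extruding = 569556.5 / 50.8 = 11211.7 s.
That's 11211.7 s → 3.11 hours.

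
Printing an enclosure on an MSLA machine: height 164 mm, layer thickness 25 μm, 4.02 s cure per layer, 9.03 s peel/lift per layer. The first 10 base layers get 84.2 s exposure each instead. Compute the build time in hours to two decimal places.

Layers = ⌈164/0.025⌉ = 6560.
Base layers = 10 × (84.2 + 9.03) = 932.3 s.
Regular layers: 6550 × (4.02 + 9.03) → 85477.5 s.
Sum: 932.3 + 85477.5 = 86409.8 s → 24.00 hours.

24.00 hours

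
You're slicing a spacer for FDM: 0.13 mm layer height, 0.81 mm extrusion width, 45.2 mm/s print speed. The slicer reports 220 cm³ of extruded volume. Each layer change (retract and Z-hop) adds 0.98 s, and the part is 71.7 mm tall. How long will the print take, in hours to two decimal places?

12.99 hours

Extrusion cross-section = 0.13 × 0.81 = 0.1053 mm².
Path length: 220000 mm³ / 0.1053 mm² → 2089268.8 mm.
Print-move time = 2089268.8 / 45.2, so 46222.8 s.
Layers = ⌈71.7/0.13⌉ = 552.
Non-print overhead: 552 × 0.98 → 540.96 s.
Altogether 46222.8 + 540.96 = 46763.76 s, i.e. 12.99 hours.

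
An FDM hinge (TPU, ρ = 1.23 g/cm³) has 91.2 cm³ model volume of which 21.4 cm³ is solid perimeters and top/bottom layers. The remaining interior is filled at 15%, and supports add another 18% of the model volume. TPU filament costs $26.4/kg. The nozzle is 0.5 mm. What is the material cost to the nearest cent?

Infill region = 91.2 − 21.4, so 69.8 cm³.
Deposited infill = 0.15 × 69.8, so 10.47 cm³.
Support: 0.18 × 91.2 → 16.416 cm³.
Deposited volume: 21.4 + 10.47 + 16.416 → 48.286 cm³.
Mass: 48.286 × 1.23 → 59.39178 g.
At $26.4/kg: 59.39178/1000 × 26.4 = $1.57.

$1.57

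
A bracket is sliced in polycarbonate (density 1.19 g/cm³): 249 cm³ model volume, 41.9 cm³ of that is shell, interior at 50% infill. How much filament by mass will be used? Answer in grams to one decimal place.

Volume inside the shell: 249 − 41.9 → 207.1 cm³.
Infill deposited = 0.50 × 207.1 = 103.55 cm³.
Total printed volume: 41.9 + 103.55 → 145.45 cm³.
Mass = 145.45 × 1.19 = 173.0855 g.

173.1 g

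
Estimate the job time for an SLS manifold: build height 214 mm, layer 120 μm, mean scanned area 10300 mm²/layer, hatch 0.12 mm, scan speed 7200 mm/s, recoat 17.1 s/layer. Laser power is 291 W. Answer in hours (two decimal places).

Layers = ⌈214/0.12⌉ = 1784.
Scan path per layer = 10300 / 0.12, so 85833.3 mm.
Laser time per layer: 85833.3 / 7200 → 11.9213 s.
Time per layer: 11.9213 + 17.1 → 29.0213 s.
1784 layers × 29.0213 s/layer = 51773.9992 s, i.e. 14.38 hours.

14.38 hours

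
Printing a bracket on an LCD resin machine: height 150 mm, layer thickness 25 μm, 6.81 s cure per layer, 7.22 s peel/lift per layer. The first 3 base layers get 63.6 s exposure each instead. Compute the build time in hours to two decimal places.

Layers = ⌈150/0.025⌉ = 6000.
Base layers: 3 × (63.6 + 7.22) → 212.46 s.
Regular layers: 5997 × (6.81 + 7.22) → 84137.91 s.
Sum: 212.46 + 84137.91 = 84350.37 s → 23.43 hours.

23.43 hours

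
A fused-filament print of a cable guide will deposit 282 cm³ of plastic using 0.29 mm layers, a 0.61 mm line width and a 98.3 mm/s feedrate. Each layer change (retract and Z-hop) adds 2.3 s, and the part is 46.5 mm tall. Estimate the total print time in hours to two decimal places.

4.61 hours

Bead cross-section = 0.29 × 0.61 = 0.1769 mm².
Total extruded path = 282000/0.1769 = 1594121 mm.
Print-move time: 1594121 / 98.3 → 16216.9 s.
Layers = ⌈46.5/0.29⌉ = 161.
Non-print overhead: 161 × 2.3 → 370.3 s.
Total = 16216.9 + 370.3 = 16587.2 s = 4.61 hours.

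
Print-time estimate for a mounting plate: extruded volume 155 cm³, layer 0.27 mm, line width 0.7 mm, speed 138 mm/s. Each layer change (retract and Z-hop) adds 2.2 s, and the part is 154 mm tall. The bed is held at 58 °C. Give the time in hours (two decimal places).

2.00 hours

Bead cross-section = 0.27 × 0.7, so 0.189 mm².
Toolpath length = 155 cm³ / 0.189 mm² = 155000 / 0.189 = 820105.8 mm.
Print-move time: 820105.8 / 138 → 5942.8 s.
Layer count = ceil(154 / 0.27) = 571.
Non-print overhead = 571 × 2.2 = 1256.2 s.
Altogether 5942.8 + 1256.2 = 7199 s, i.e. 2.00 hours.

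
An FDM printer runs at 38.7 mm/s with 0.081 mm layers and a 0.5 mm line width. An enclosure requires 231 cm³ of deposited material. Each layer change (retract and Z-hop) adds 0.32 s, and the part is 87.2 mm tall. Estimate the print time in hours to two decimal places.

41.04 hours

Bead cross-section: 0.081 × 0.5 → 0.0405 mm².
Toolpath length = 231 cm³ / 0.0405 mm² = 231000 / 0.0405 = 5703703.7 mm.
Extrusion time = 5703703.7 / 38.7 = 147382.5 s.
Layer count = ceil(87.2 / 0.081) = 1077.
Layer-change overhead = 1077 × 0.32 = 344.64 s.
Total = 147382.5 + 344.64 = 147727.14 s = 41.04 hours.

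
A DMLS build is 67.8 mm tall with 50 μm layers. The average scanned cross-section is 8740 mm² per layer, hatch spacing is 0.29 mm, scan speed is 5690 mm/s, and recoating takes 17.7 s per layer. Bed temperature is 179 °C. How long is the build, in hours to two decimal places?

Layers = ⌈67.8/0.05⌉ = 1356.
Hatch length per layer = 8740 / 0.29 = 30137.9 mm.
Laser time per layer = 30137.9 / 5690 = 5.2966 s.
Per-layer time: 5.2966 + 17.7 → 22.9966 s.
Total: 1356 × 22.9966 s = 31183.3896 s → 8.66 hours.

8.66 hours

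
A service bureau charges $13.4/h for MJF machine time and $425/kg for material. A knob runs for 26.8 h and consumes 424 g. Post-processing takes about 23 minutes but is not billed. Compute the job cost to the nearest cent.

Machine-time cost = 13.4 × 26.8, so $359.12.
Feedstock cost: 425 × 424/1000 → $180.20.
Total = 359.12 + 180.20 = $539.32.

$539.32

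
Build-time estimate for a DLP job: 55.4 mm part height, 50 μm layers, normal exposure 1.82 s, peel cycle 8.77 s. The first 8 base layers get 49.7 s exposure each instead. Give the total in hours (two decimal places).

3.37 hours

Number of layers: 55.4 / 0.05 → 1108 (rounded up).
Bottom layers = 8 × (49.7 + 8.77) = 467.76 s.
Remaining layers: 1100 × (1.82 + 8.77) → 11649 s.
Total = 467.76 + 11649 = 12116.76 s = 3.37 hours.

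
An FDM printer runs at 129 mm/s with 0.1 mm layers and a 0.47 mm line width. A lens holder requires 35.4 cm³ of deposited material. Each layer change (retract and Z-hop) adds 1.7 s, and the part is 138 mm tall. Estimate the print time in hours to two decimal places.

2.27 hours

Extrusion cross-section: 0.1 × 0.47 → 0.047 mm².
Total extruded path = 35400/0.047 = 753191.5 mm.
Print-move time = 753191.5 / 129, so 5838.7 s.
Number of layers: 138 / 0.1 → 1380 (rounded up).
Z-hop total = 1380 × 1.7, so 2346 s.
Total = 5838.7 + 2346 = 8184.7 s = 2.27 hours.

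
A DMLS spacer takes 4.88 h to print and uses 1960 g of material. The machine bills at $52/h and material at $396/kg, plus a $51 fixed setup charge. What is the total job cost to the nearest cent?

Machine-time cost: 52 × 4.88 → $253.76.
Material cost = 396 × 1960/1000 = $776.16.
Adding setup: 253.76 + 776.16 + 51 → $1080.92.

$1080.92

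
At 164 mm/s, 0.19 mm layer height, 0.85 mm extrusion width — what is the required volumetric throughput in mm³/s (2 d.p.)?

26.49

Bead cross-section = 0.19 × 0.85 = 0.1615 mm².
Volumetric flow = 164 × 0.1615 = 26.49 mm³/s.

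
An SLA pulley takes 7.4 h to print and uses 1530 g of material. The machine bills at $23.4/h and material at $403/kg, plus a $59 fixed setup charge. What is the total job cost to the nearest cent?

$848.75

Machine-time cost = 23.4 × 7.4 = $173.16.
Material cost = 403 × 1530/1000 = $616.59.
Adding setup: 173.16 + 616.59 + 59 → $848.75.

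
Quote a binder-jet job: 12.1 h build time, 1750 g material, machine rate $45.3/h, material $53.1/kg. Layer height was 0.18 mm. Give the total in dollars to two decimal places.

Time charge = 45.3 × 12.1, so $548.13.
Material charge = 53.1 × 1750/1000, so $92.925.
Total = 548.13 + 92.925 = 641.055 ≈ $641.06.

$641.06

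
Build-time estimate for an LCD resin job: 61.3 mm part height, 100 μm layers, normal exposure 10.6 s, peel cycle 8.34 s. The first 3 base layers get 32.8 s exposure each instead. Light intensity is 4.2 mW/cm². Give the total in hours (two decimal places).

Layers = ⌈61.3/0.1⌉ = 613.
Bottom layers = 3 × (32.8 + 8.34) = 123.42 s.
Remaining layers = 610 × (10.6 + 8.34) = 11553.4 s.
Sum: 123.42 + 11553.4 = 11676.82 s → 3.24 hours.

3.24 hours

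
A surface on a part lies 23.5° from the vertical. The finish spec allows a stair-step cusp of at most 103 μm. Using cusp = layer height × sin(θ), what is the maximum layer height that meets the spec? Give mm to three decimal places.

0.258 mm

t = h_c / sin θ = 0.103 / 0.3987 = 0.258 mm.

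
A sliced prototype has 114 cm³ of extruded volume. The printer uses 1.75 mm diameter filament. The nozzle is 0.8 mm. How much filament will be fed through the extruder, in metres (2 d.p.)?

Cross-section of 1.75 mm filament: π·(1.75/2)² = 2.4053 mm².
L = 114000 mm³ / 2.4053 mm² = 47395.34 mm, i.e. 47.40 m.

47.40 m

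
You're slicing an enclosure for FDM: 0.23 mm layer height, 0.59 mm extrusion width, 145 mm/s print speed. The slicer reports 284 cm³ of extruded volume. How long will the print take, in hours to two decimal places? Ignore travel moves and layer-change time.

Line area: 0.23 × 0.59 → 0.1357 mm².
Total extruded path = 284000/0.1357 = 2092851.9 mm.
Print-move time = 2092851.9 / 145, so 14433.5 s.
14433.5 s = 4.01 hours.

4.01 hours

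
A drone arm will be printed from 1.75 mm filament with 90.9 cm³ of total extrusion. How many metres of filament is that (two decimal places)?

Filament cross-section = π × (1.75/2)² = 2.4053 mm².
Length = 90.9 cm³ / 2.4053 mm² = 90900 / 2.4053 = 37791.54 mm = 37.79 m.

37.79 m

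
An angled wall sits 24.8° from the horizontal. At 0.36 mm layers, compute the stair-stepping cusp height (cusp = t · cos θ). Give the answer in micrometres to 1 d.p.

cos(24.8°) = 0.9078, so cusp = 0.36 × 0.9078 = 0.326808 mm → 326.8 μm.

326.8 μm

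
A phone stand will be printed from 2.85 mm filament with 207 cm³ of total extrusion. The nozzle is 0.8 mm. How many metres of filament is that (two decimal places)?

A = π r² = π × 1.425² = 6.3794 mm².
Length = 207 cm³ / 6.3794 mm² = 207000 / 6.3794 = 32448.19 mm = 32.45 m.

32.45 m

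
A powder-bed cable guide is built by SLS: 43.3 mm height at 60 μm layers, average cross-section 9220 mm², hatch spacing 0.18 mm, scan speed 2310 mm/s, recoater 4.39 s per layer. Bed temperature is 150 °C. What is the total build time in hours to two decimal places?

Layers = ⌈43.3/0.06⌉ = 722.
Scan path per layer = 9220 / 0.18, so 51222.2 mm.
Scan time per layer = 51222.2 / 2310 = 22.1741 s.
Layer cycle = 22.1741 + 4.39 = 26.5641 s.
Total: 722 × 26.5641 s = 19179.2802 s → 5.33 hours.

5.33 hours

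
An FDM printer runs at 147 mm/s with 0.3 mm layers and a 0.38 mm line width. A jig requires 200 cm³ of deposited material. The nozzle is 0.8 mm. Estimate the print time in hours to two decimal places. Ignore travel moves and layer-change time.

3.32 hours

Extrusion cross-section = 0.3 × 0.38 = 0.114 mm².
Total extruded path = 200000/0.114 = 1754386 mm.
Time extruding = 1754386 / 147, so 11934.6 s.
11934.6 s = 3.32 hours.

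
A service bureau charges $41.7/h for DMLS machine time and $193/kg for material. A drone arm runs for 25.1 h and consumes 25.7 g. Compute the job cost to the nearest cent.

Machine-time cost: 41.7 × 25.1 → $1046.67.
Material cost = 193 × 25.7/1000, so $4.9601.
Total = 1046.67 + 4.9601 = 1051.6301 ≈ $1051.63.

$1051.63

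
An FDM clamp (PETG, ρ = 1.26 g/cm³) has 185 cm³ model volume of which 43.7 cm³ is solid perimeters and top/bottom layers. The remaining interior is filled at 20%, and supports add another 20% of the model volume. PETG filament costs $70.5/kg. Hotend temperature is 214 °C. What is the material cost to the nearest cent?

Volume inside the shell = 185 − 43.7 = 141.3 cm³.
Infill deposited = 0.20 × 141.3, so 28.26 cm³.
Support: 0.20 × 185 → 37 cm³.
Total printed volume = 43.7 + 28.26 + 37 = 108.96 cm³.
Mass = 108.96 × 1.26 = 137.2896 g.
Cost = 137.2896 g / 1000 × $70.5/kg = $9.68.

$9.68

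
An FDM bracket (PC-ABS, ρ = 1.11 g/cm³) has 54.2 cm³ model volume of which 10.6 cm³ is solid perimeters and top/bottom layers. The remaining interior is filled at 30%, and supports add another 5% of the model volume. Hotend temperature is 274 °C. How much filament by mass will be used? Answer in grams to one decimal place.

Interior volume = 54.2 − 10.6, so 43.6 cm³.
Infill volume: 0.30 × 43.6 → 13.08 cm³.
Support = 0.05 × 54.2 = 2.71 cm³.
Total extruded = 10.6 + 13.08 + 2.71, so 26.39 cm³.
Mass = 26.39 × 1.11 = 29.2929 g.

29.3 g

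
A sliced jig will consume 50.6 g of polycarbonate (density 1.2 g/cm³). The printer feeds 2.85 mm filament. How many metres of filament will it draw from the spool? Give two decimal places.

6.61 m

Extruded volume: 50.6/1.2 = 42.1667 cm³ (42166.7 mm³).
A = π r² = π × 1.425² = 6.3794 mm².
Length = 42166.7 / 6.3794 = 6609.82 mm = 6.61 m.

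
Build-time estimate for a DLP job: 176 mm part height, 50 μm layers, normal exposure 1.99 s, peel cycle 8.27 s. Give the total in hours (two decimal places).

10.03 hours

Layers = ⌈176/0.05⌉ = 3520.
Cycle time = 1.99 + 8.27, so 10.26 s.
Total = 3520 × 10.26 = 36115.2 s = 10.03 hours.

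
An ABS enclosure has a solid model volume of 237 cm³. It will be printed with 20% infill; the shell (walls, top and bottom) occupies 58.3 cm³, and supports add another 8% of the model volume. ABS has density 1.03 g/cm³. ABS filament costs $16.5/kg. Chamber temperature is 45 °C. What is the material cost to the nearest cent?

Infill region: 237 − 58.3 → 178.7 cm³.
Deposited infill: 0.20 × 178.7 → 35.74 cm³.
Support = 0.08 × 237, so 18.96 cm³.
Total printed volume = 58.3 + 35.74 + 18.96, so 113 cm³.
Mass = 113 × 1.03, so 116.39 g.
At $16.5/kg: 116.39/1000 × 16.5 = $1.92.

$1.92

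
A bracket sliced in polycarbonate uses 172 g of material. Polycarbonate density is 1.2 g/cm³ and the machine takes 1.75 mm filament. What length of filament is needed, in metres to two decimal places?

Volume = 172 g / 1.2 g·cm⁻³ = 143.3333 cm³ = 143333.3 mm³.
A = π r² = π × 0.875² = 2.4053 mm².
Length = 143333.3 / 2.4053 = 59590.61 mm = 59.59 m.

59.59 m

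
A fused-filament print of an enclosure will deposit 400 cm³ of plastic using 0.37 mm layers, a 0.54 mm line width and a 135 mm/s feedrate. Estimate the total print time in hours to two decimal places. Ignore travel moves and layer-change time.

Bead cross-section: 0.37 × 0.54 → 0.1998 mm².
Toolpath length = 400 cm³ / 0.1998 mm² = 400000 / 0.1998 = 2002002 mm.
Time extruding = 2002002 / 135 = 14829.6 s.
14829.6 s = 4.12 hours.

4.12 hours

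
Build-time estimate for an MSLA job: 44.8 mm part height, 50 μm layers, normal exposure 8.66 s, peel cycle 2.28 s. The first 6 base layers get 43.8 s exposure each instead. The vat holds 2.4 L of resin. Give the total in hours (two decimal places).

2.78 hours

Layers = ⌈44.8/0.05⌉ = 896.
Base layers: 6 × (43.8 + 2.28) → 276.48 s.
Regular layers = 890 × (8.66 + 2.28), so 9736.6 s.
Sum: 276.48 + 9736.6 = 10013.08 s → 2.78 hours.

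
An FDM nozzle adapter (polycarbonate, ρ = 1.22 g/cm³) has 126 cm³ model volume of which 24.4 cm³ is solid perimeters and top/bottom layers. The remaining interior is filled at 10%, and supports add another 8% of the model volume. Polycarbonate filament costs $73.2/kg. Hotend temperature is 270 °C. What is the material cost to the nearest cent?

$3.99

Interior volume = 126 − 24.4 = 101.6 cm³.
Infill volume = 0.10 × 101.6 = 10.16 cm³.
Support: 0.08 × 126 → 10.08 cm³.
Deposited volume: 24.4 + 10.16 + 10.08 → 44.64 cm³.
Mass = 44.64 × 1.22 = 54.4608 g.
Cost = 54.4608 g / 1000 × $73.2/kg = $3.99.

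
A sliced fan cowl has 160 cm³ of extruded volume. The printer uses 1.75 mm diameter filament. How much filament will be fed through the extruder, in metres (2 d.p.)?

66.52 m

Filament cross-section = π × (1.75/2)² = 2.4053 mm².
L = 160000 mm³ / 2.4053 mm² = 66519.77 mm, i.e. 66.52 m.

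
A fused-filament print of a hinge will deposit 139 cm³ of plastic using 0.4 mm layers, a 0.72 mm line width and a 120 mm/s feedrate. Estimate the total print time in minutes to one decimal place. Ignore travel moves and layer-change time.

Line area = 0.4 × 0.72, so 0.288 mm².
Toolpath length = 139 cm³ / 0.288 mm² = 139000 / 0.288 = 482638.9 mm.
Print-move time = 482638.9 / 120 = 4022 s.
Converting: 4022 s = 67.0 minutes.

67.0 minutes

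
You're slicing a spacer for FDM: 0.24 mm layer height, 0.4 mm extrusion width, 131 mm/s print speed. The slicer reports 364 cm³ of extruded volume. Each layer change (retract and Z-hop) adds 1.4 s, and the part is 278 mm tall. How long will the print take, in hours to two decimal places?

Line area: 0.24 × 0.4 → 0.096 mm².
Total extruded path = 364000/0.096 = 3791666.7 mm.
Time extruding = 3791666.7 / 131, so 28944 s.
Layers = ⌈278/0.24⌉ = 1159.
Layer-change overhead = 1159 × 1.4, so 1622.6 s.
Total = 28944 + 1622.6 = 30566.6 s = 8.49 hours.

8.49 hours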